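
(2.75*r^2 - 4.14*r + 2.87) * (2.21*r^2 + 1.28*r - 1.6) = 6.0775*r^4 - 5.6294*r^3 - 3.3565*r^2 + 10.2976*r - 4.592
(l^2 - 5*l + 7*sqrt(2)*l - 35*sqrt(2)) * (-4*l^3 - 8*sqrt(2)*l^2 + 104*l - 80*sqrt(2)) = -4*l^5 - 36*sqrt(2)*l^4 + 20*l^4 - 8*l^3 + 180*sqrt(2)*l^3 + 40*l^2 + 648*sqrt(2)*l^2 - 3240*sqrt(2)*l - 1120*l + 5600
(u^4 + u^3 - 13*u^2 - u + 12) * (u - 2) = u^5 - u^4 - 15*u^3 + 25*u^2 + 14*u - 24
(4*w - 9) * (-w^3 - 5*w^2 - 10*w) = -4*w^4 - 11*w^3 + 5*w^2 + 90*w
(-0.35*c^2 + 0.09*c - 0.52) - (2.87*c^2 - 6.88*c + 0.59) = -3.22*c^2 + 6.97*c - 1.11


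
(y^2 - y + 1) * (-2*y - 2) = -2*y^3 - 2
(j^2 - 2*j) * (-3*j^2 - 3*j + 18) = -3*j^4 + 3*j^3 + 24*j^2 - 36*j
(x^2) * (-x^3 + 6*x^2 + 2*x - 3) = -x^5 + 6*x^4 + 2*x^3 - 3*x^2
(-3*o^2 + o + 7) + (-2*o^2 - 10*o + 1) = -5*o^2 - 9*o + 8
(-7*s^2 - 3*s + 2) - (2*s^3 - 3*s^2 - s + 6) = -2*s^3 - 4*s^2 - 2*s - 4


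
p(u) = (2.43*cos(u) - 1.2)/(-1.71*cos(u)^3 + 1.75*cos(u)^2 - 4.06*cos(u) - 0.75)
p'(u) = (2.43*cos(u) - 1.2)*(-5.13*sin(u)*cos(u)^2 + 3.5*sin(u)*cos(u) - 4.06*sin(u))/(-1.71*cos(u)^3 + 1.75*cos(u)^2 - 4.06*cos(u) - 0.75)^2 - 2.43*sin(u)/(-1.71*cos(u)^3 + 1.75*cos(u)^2 - 4.06*cos(u) - 0.75) = (-8.3106*cos(u)^3 + 10.4085*cos(u)^2 - 4.2*cos(u) + 6.6945)*sin(u)/(2.9241*cos(u)^6 - 5.985*cos(u)^5 + 16.9477*cos(u)^4 - 11.645*cos(u)^3 + 13.8586*cos(u)^2 + 6.09*cos(u) + 0.5625)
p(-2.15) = -1.11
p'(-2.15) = -2.18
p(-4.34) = -2.00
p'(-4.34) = 8.59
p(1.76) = -19.07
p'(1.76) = 1029.18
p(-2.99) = -0.54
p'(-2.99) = -0.10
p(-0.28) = -0.25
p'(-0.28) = -0.07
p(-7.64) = 0.44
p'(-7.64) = -2.52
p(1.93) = -2.12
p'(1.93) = 9.81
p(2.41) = -0.76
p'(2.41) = 0.82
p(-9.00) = -0.60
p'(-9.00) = -0.32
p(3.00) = -0.54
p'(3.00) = 0.09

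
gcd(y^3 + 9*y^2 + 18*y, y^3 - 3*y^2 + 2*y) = y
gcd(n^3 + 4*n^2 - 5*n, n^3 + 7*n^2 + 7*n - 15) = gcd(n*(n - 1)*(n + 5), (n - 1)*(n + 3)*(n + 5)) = n^2 + 4*n - 5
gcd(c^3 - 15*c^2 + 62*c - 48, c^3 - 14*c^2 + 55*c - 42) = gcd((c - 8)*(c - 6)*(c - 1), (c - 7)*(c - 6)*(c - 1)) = c^2 - 7*c + 6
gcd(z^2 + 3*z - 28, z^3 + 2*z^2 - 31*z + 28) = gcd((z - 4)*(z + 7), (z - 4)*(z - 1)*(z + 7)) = z^2 + 3*z - 28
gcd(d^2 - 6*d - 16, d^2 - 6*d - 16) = d^2 - 6*d - 16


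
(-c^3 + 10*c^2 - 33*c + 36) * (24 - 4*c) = 4*c^4 - 64*c^3 + 372*c^2 - 936*c + 864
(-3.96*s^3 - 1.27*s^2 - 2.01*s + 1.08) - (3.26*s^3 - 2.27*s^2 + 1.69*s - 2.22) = -7.22*s^3 + 1.0*s^2 - 3.7*s + 3.3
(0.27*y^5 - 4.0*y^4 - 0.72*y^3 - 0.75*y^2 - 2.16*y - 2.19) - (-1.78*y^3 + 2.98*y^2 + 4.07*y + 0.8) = 0.27*y^5 - 4.0*y^4 + 1.06*y^3 - 3.73*y^2 - 6.23*y - 2.99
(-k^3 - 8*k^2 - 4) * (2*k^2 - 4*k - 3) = -2*k^5 - 12*k^4 + 35*k^3 + 16*k^2 + 16*k + 12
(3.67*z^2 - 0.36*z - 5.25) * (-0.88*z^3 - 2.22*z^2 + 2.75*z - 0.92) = -3.2296*z^5 - 7.8306*z^4 + 15.5117*z^3 + 7.2886*z^2 - 14.1063*z + 4.83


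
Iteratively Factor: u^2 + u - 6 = (u + 3)*(u - 2)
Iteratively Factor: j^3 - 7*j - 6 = (j - 3)*(j^2 + 3*j + 2) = (j - 3)*(j + 1)*(j + 2)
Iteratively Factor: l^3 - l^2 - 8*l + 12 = (l - 2)*(l^2 + l - 6) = (l - 2)*(l + 3)*(l - 2)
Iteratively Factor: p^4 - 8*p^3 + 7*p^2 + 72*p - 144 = (p + 3)*(p^3 - 11*p^2 + 40*p - 48) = (p - 4)*(p + 3)*(p^2 - 7*p + 12) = (p - 4)^2*(p + 3)*(p - 3)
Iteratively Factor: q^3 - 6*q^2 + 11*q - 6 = (q - 3)*(q^2 - 3*q + 2) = (q - 3)*(q - 1)*(q - 2)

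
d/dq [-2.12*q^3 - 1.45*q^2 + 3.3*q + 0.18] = -6.36*q^2 - 2.9*q + 3.3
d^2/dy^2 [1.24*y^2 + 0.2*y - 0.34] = 2.48000000000000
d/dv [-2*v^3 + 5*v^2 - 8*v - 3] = -6*v^2 + 10*v - 8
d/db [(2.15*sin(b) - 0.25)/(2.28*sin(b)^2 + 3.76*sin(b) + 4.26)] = (-4.902*sin(b)^2 + 1.14*sin(b) + 10.099)*cos(b)/(5.1984*sin(b)^4 + 17.1456*sin(b)^3 + 33.5632*sin(b)^2 + 32.0352*sin(b) + 18.1476)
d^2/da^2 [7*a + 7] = 0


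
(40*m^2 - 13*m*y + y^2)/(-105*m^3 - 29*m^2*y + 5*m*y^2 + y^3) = (-8*m + y)/(21*m^2 + 10*m*y + y^2)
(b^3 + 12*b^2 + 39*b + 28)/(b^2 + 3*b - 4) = (b^2 + 8*b + 7)/(b - 1)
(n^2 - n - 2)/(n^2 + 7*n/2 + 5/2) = 2*(n - 2)/(2*n + 5)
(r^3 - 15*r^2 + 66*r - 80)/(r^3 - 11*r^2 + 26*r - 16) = (r - 5)/(r - 1)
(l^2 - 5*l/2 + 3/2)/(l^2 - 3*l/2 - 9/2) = (-2*l^2 + 5*l - 3)/(-2*l^2 + 3*l + 9)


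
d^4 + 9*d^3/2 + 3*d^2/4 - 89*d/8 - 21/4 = (d - 3/2)*(d + 1/2)*(d + 2)*(d + 7/2)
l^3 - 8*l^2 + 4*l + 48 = (l - 6)*(l - 4)*(l + 2)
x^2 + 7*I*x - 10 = (x + 2*I)*(x + 5*I)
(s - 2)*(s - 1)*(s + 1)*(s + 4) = s^4 + 2*s^3 - 9*s^2 - 2*s + 8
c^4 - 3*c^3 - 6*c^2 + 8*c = c*(c - 4)*(c - 1)*(c + 2)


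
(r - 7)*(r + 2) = r^2 - 5*r - 14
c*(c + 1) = c^2 + c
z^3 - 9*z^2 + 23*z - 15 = (z - 5)*(z - 3)*(z - 1)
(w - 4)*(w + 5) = w^2 + w - 20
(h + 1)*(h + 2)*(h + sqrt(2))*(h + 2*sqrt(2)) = h^4 + 3*h^3 + 3*sqrt(2)*h^3 + 6*h^2 + 9*sqrt(2)*h^2 + 6*sqrt(2)*h + 12*h + 8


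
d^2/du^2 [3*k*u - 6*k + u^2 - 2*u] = 2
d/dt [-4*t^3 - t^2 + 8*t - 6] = -12*t^2 - 2*t + 8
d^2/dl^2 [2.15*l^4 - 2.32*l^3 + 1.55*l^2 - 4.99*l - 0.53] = 25.8*l^2 - 13.92*l + 3.1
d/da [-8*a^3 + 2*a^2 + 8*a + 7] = -24*a^2 + 4*a + 8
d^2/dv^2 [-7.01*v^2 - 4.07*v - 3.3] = -14.0200000000000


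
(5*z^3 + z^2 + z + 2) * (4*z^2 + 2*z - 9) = 20*z^5 + 14*z^4 - 39*z^3 + z^2 - 5*z - 18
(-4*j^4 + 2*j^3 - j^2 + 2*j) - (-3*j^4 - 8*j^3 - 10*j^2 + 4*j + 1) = -j^4 + 10*j^3 + 9*j^2 - 2*j - 1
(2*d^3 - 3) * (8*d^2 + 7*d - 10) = 16*d^5 + 14*d^4 - 20*d^3 - 24*d^2 - 21*d + 30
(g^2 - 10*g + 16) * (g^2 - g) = g^4 - 11*g^3 + 26*g^2 - 16*g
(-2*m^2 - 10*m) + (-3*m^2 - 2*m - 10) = -5*m^2 - 12*m - 10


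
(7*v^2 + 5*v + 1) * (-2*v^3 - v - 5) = -14*v^5 - 10*v^4 - 9*v^3 - 40*v^2 - 26*v - 5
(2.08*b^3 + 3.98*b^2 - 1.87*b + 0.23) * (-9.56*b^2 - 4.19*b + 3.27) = -19.8848*b^5 - 46.764*b^4 + 8.0026*b^3 + 18.6511*b^2 - 7.0786*b + 0.7521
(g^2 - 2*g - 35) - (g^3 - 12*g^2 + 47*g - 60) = -g^3 + 13*g^2 - 49*g + 25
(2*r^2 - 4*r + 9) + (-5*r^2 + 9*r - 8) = -3*r^2 + 5*r + 1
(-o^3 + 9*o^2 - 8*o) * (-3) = 3*o^3 - 27*o^2 + 24*o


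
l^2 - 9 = (l - 3)*(l + 3)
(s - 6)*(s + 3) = s^2 - 3*s - 18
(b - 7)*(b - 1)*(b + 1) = b^3 - 7*b^2 - b + 7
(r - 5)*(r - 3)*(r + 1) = r^3 - 7*r^2 + 7*r + 15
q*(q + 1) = q^2 + q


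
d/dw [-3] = 0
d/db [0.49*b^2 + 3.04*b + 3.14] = 0.98*b + 3.04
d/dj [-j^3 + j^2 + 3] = j*(2 - 3*j)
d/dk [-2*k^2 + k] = 1 - 4*k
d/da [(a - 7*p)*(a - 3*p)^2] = (a - 3*p)*(3*a - 17*p)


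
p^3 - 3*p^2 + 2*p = p*(p - 2)*(p - 1)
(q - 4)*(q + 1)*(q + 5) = q^3 + 2*q^2 - 19*q - 20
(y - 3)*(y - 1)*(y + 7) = y^3 + 3*y^2 - 25*y + 21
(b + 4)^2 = b^2 + 8*b + 16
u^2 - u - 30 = (u - 6)*(u + 5)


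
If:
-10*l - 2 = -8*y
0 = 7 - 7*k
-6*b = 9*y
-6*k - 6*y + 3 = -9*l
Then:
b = -6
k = 1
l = 3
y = 4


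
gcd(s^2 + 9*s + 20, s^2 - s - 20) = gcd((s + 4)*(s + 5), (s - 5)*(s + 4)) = s + 4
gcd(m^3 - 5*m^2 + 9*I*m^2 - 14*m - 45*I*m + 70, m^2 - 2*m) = 1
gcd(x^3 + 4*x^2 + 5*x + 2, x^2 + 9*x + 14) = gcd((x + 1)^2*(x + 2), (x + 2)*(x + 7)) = x + 2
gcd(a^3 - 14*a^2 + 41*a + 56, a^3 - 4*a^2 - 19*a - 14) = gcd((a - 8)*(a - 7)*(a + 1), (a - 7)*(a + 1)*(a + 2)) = a^2 - 6*a - 7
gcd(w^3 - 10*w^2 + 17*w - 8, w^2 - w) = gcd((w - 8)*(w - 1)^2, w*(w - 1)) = w - 1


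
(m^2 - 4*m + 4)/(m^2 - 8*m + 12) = (m - 2)/(m - 6)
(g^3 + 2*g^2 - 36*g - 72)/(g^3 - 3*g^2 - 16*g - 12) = (g + 6)/(g + 1)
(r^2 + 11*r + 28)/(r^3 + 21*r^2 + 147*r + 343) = (r + 4)/(r^2 + 14*r + 49)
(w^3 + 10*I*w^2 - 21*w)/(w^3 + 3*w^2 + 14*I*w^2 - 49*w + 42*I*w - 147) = w*(w + 3*I)/(w^2 + w*(3 + 7*I) + 21*I)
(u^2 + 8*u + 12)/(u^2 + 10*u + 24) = (u + 2)/(u + 4)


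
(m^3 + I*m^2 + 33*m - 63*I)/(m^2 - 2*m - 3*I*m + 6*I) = (m^2 + 4*I*m + 21)/(m - 2)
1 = 1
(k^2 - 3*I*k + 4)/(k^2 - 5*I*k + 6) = (k - 4*I)/(k - 6*I)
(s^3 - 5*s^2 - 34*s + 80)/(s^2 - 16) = (s^3 - 5*s^2 - 34*s + 80)/(s^2 - 16)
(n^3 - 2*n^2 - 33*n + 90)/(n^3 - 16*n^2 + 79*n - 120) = (n + 6)/(n - 8)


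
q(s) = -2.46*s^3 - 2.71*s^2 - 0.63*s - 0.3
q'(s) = -7.38*s^2 - 5.42*s - 0.63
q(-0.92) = -0.10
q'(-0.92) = -1.89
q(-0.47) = -0.35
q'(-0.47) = 0.29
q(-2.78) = 33.36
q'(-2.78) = -42.60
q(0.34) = -0.92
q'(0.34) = -3.33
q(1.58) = -17.76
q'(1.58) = -27.62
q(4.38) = -261.76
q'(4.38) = -165.95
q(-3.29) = 60.04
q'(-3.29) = -62.68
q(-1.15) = 0.58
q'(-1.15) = -4.16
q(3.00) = -93.00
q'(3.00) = -83.31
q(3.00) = -93.00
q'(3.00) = -83.31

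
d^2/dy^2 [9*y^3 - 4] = 54*y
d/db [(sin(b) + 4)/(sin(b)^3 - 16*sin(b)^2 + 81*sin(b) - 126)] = (-2*sin(b)^3 + 4*sin(b)^2 + 128*sin(b) - 450)*cos(b)/(sin(b)^3 - 16*sin(b)^2 + 81*sin(b) - 126)^2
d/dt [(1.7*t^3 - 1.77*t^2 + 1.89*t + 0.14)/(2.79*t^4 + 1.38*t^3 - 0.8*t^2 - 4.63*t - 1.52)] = (-4.743*t^6 + 9.8766*t^5 - 14.7367*t^4 - 22.5208*t^3 + 1.3755*t^2 + 5.6048*t - 2.2246)/(7.7841*t^8 + 7.7004*t^7 - 2.5596*t^6 - 28.0434*t^5 - 20.6204*t^4 + 3.2128*t^3 + 23.8689*t^2 + 14.0752*t + 2.3104)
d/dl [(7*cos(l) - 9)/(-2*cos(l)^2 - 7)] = (-14*cos(l)^2 + 36*cos(l) + 49)*sin(l)/(2*sin(l)^2 - 9)^2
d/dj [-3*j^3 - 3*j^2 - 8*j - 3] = -9*j^2 - 6*j - 8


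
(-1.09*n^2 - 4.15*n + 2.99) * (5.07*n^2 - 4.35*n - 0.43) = -5.5263*n^4 - 16.299*n^3 + 33.6805*n^2 - 11.222*n - 1.2857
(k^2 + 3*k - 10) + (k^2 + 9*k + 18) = 2*k^2 + 12*k + 8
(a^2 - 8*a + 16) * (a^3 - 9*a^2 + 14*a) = a^5 - 17*a^4 + 102*a^3 - 256*a^2 + 224*a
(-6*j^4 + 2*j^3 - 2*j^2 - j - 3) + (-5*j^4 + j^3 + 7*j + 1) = -11*j^4 + 3*j^3 - 2*j^2 + 6*j - 2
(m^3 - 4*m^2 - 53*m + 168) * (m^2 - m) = m^5 - 5*m^4 - 49*m^3 + 221*m^2 - 168*m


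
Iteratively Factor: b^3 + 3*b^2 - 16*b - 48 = (b - 4)*(b^2 + 7*b + 12) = (b - 4)*(b + 4)*(b + 3)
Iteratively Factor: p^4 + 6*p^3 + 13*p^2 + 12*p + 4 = (p + 1)*(p^3 + 5*p^2 + 8*p + 4) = (p + 1)*(p + 2)*(p^2 + 3*p + 2) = (p + 1)*(p + 2)^2*(p + 1)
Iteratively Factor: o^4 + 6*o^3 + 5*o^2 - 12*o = (o)*(o^3 + 6*o^2 + 5*o - 12) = o*(o + 3)*(o^2 + 3*o - 4) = o*(o + 3)*(o + 4)*(o - 1)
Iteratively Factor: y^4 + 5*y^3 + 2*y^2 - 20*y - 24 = (y - 2)*(y^3 + 7*y^2 + 16*y + 12) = (y - 2)*(y + 2)*(y^2 + 5*y + 6) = (y - 2)*(y + 2)^2*(y + 3)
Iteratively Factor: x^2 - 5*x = (x - 5)*(x)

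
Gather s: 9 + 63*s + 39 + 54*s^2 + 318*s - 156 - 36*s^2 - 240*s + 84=18*s^2 + 141*s - 24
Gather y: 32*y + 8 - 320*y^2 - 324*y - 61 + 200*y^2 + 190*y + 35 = -120*y^2 - 102*y - 18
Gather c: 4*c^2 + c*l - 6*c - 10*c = 4*c^2 + c*(l - 16)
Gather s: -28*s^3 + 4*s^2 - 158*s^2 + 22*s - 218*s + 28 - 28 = -28*s^3 - 154*s^2 - 196*s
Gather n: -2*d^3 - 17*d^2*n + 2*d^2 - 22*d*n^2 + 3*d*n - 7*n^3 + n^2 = -2*d^3 + 2*d^2 - 7*n^3 + n^2*(1 - 22*d) + n*(-17*d^2 + 3*d)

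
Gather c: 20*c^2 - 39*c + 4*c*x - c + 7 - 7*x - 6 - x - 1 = 20*c^2 + c*(4*x - 40) - 8*x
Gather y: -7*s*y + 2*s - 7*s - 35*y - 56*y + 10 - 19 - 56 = -5*s + y*(-7*s - 91) - 65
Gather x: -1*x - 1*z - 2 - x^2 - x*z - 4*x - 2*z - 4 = -x^2 + x*(-z - 5) - 3*z - 6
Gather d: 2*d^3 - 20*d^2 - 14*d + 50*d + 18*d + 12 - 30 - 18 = 2*d^3 - 20*d^2 + 54*d - 36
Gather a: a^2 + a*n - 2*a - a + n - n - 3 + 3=a^2 + a*(n - 3)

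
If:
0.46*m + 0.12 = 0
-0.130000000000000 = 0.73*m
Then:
No Solution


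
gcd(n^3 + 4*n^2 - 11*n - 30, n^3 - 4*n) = n + 2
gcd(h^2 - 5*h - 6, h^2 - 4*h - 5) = h + 1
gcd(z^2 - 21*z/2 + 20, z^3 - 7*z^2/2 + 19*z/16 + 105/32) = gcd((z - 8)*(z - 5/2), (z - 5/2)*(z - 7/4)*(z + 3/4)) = z - 5/2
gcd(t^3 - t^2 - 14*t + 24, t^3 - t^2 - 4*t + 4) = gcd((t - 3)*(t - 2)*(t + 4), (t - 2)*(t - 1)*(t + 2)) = t - 2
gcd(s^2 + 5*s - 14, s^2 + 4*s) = 1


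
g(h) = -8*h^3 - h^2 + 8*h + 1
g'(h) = -24*h^2 - 2*h + 8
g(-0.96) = -0.52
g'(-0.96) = -12.20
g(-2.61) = 115.54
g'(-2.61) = -150.27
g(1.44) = -13.44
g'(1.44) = -44.65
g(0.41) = 3.56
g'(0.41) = 3.15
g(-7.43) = 3167.73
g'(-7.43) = -1302.06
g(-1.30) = 6.49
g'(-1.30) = -29.96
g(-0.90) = -1.18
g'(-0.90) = -9.64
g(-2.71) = 131.20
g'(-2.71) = -162.84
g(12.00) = -13871.00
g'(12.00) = -3472.00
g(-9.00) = 5680.00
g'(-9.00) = -1918.00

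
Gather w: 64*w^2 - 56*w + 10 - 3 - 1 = 64*w^2 - 56*w + 6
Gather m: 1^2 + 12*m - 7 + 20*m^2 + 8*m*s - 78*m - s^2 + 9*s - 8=20*m^2 + m*(8*s - 66) - s^2 + 9*s - 14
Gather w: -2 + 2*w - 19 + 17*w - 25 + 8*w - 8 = 27*w - 54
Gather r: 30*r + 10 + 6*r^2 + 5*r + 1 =6*r^2 + 35*r + 11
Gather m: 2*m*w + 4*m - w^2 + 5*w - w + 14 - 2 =m*(2*w + 4) - w^2 + 4*w + 12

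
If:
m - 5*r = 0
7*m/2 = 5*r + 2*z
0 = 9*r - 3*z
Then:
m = 0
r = 0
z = 0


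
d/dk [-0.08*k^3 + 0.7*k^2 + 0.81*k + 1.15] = -0.24*k^2 + 1.4*k + 0.81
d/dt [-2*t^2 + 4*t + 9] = 4 - 4*t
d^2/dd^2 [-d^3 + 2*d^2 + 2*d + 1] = 4 - 6*d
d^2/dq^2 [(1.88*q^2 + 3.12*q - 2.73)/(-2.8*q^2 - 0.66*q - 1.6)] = (-41.97312*q^3 + 178.9536*q^2 + 114.13584*q - 25.118584)/(21.952*q^6 + 15.5232*q^5 + 41.29104*q^4 + 18.028296*q^3 + 23.59488*q^2 + 5.0688*q + 4.096)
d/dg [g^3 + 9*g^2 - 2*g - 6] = 3*g^2 + 18*g - 2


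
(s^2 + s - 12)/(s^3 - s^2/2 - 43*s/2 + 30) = 2*(s^2 + s - 12)/(2*s^3 - s^2 - 43*s + 60)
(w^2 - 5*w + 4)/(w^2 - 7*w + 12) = (w - 1)/(w - 3)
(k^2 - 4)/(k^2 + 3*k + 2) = (k - 2)/(k + 1)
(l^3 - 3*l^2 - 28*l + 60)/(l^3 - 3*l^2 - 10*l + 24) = (l^2 - l - 30)/(l^2 - l - 12)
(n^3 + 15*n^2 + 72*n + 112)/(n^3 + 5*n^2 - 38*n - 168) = (n + 4)/(n - 6)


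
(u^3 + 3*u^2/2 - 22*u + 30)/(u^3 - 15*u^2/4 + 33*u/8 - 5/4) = 4*(2*u^2 + 7*u - 30)/(8*u^2 - 14*u + 5)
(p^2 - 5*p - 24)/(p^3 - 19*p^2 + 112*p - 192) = (p + 3)/(p^2 - 11*p + 24)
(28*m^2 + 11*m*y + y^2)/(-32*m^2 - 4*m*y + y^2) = (7*m + y)/(-8*m + y)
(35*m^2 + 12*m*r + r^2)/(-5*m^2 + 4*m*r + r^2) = (7*m + r)/(-m + r)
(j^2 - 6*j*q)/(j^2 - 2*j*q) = (j - 6*q)/(j - 2*q)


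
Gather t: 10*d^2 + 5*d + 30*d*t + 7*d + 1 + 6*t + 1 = 10*d^2 + 12*d + t*(30*d + 6) + 2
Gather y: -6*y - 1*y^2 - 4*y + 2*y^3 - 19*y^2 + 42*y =2*y^3 - 20*y^2 + 32*y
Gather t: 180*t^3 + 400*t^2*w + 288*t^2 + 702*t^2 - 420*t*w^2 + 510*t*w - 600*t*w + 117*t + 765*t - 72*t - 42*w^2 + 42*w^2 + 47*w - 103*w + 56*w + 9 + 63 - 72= 180*t^3 + t^2*(400*w + 990) + t*(-420*w^2 - 90*w + 810)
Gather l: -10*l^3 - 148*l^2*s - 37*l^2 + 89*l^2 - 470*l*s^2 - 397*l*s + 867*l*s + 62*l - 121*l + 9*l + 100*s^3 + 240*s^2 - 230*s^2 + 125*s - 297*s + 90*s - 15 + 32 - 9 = -10*l^3 + l^2*(52 - 148*s) + l*(-470*s^2 + 470*s - 50) + 100*s^3 + 10*s^2 - 82*s + 8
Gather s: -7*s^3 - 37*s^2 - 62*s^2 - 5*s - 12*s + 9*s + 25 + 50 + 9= -7*s^3 - 99*s^2 - 8*s + 84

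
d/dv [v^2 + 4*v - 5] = 2*v + 4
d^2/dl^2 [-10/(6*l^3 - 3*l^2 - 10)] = 60*(12*l^2*(3*l - 1)^2 + (6*l - 1)*(-6*l^3 + 3*l^2 + 10))/(-6*l^3 + 3*l^2 + 10)^3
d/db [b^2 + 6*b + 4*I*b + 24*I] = 2*b + 6 + 4*I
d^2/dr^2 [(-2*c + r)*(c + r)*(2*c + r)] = 2*c + 6*r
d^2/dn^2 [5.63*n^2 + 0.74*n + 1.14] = 11.2600000000000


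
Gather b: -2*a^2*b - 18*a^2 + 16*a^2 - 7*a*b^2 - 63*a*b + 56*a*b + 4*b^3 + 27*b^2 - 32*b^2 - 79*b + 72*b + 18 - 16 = -2*a^2 + 4*b^3 + b^2*(-7*a - 5) + b*(-2*a^2 - 7*a - 7) + 2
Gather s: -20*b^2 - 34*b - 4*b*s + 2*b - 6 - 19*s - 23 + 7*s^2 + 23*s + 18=-20*b^2 - 32*b + 7*s^2 + s*(4 - 4*b) - 11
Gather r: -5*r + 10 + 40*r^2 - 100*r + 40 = 40*r^2 - 105*r + 50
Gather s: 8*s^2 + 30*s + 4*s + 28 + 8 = 8*s^2 + 34*s + 36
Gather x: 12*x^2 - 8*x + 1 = 12*x^2 - 8*x + 1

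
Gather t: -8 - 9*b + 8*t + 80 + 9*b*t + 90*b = 81*b + t*(9*b + 8) + 72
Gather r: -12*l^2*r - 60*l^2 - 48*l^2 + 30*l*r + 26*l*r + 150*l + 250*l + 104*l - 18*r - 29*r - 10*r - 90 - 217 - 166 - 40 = -108*l^2 + 504*l + r*(-12*l^2 + 56*l - 57) - 513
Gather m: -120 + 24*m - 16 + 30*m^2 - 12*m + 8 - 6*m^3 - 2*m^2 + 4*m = -6*m^3 + 28*m^2 + 16*m - 128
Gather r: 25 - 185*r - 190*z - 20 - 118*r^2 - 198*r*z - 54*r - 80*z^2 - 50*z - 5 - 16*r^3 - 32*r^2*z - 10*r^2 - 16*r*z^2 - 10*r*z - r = -16*r^3 + r^2*(-32*z - 128) + r*(-16*z^2 - 208*z - 240) - 80*z^2 - 240*z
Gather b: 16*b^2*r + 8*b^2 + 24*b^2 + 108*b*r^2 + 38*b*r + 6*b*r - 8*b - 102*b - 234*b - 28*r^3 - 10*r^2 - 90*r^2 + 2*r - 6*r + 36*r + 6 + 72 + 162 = b^2*(16*r + 32) + b*(108*r^2 + 44*r - 344) - 28*r^3 - 100*r^2 + 32*r + 240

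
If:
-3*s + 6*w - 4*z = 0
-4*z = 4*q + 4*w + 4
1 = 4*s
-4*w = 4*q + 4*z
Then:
No Solution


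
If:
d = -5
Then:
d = -5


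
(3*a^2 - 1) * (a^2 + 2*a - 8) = 3*a^4 + 6*a^3 - 25*a^2 - 2*a + 8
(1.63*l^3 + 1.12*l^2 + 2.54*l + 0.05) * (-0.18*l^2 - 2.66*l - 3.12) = -0.2934*l^5 - 4.5374*l^4 - 8.522*l^3 - 10.2598*l^2 - 8.0578*l - 0.156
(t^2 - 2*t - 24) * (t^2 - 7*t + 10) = t^4 - 9*t^3 + 148*t - 240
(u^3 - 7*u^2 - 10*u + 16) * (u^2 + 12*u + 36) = u^5 + 5*u^4 - 58*u^3 - 356*u^2 - 168*u + 576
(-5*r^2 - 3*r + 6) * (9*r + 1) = -45*r^3 - 32*r^2 + 51*r + 6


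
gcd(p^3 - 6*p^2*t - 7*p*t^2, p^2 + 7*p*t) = p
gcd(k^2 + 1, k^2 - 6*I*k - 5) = k - I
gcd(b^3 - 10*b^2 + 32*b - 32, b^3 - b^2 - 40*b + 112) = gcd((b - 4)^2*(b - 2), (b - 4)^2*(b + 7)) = b^2 - 8*b + 16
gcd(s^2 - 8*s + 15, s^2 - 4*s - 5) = s - 5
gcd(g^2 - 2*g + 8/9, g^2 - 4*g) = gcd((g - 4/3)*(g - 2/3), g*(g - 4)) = 1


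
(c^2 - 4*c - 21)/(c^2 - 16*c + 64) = (c^2 - 4*c - 21)/(c^2 - 16*c + 64)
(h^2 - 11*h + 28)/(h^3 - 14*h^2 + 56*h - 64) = (h - 7)/(h^2 - 10*h + 16)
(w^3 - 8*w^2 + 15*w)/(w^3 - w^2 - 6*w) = (w - 5)/(w + 2)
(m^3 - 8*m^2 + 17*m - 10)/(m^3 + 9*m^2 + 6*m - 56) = (m^2 - 6*m + 5)/(m^2 + 11*m + 28)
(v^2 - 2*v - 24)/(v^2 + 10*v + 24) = (v - 6)/(v + 6)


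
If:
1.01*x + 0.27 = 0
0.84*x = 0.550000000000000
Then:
No Solution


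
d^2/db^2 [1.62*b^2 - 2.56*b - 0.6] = 3.24000000000000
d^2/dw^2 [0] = 0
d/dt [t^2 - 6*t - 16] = 2*t - 6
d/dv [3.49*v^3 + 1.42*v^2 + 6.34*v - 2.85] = 10.47*v^2 + 2.84*v + 6.34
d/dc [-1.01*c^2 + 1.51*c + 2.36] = 1.51 - 2.02*c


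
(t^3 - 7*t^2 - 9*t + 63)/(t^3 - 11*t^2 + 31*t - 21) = (t + 3)/(t - 1)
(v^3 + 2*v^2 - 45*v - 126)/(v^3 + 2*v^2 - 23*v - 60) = (v^2 - v - 42)/(v^2 - v - 20)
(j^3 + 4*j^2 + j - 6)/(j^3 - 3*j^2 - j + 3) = (j^2 + 5*j + 6)/(j^2 - 2*j - 3)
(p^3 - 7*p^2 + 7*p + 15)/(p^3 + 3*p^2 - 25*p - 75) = (p^2 - 2*p - 3)/(p^2 + 8*p + 15)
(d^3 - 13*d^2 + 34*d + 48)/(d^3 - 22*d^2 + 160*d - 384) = (d + 1)/(d - 8)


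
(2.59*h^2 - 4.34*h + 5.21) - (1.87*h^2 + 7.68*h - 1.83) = 0.72*h^2 - 12.02*h + 7.04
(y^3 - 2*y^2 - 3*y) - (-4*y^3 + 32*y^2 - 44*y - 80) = 5*y^3 - 34*y^2 + 41*y + 80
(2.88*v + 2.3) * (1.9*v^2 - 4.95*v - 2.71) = 5.472*v^3 - 9.886*v^2 - 19.1898*v - 6.233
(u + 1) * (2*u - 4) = 2*u^2 - 2*u - 4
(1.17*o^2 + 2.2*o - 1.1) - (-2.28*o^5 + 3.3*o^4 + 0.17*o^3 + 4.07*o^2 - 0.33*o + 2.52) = 2.28*o^5 - 3.3*o^4 - 0.17*o^3 - 2.9*o^2 + 2.53*o - 3.62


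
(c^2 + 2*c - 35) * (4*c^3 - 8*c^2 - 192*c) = 4*c^5 - 348*c^3 - 104*c^2 + 6720*c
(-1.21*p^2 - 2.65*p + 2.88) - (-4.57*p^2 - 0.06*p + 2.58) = 3.36*p^2 - 2.59*p + 0.3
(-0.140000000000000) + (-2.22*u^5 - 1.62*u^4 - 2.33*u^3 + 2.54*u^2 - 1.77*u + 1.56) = -2.22*u^5 - 1.62*u^4 - 2.33*u^3 + 2.54*u^2 - 1.77*u + 1.42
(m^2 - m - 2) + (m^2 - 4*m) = 2*m^2 - 5*m - 2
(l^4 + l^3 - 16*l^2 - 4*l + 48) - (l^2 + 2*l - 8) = l^4 + l^3 - 17*l^2 - 6*l + 56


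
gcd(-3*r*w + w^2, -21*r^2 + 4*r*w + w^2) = 3*r - w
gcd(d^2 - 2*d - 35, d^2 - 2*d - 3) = 1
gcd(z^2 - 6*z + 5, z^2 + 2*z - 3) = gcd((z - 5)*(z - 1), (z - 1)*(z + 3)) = z - 1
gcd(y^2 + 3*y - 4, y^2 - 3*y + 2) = y - 1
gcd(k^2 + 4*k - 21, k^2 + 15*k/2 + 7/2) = k + 7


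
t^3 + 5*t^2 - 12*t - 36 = (t - 3)*(t + 2)*(t + 6)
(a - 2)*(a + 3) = a^2 + a - 6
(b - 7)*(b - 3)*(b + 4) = b^3 - 6*b^2 - 19*b + 84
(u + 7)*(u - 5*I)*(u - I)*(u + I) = u^4 + 7*u^3 - 5*I*u^3 + u^2 - 35*I*u^2 + 7*u - 5*I*u - 35*I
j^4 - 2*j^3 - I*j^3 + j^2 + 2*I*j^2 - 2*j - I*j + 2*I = (j - 2)*(j - I)^2*(j + I)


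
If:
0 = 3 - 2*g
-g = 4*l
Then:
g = 3/2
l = -3/8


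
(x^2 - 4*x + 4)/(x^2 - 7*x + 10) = (x - 2)/(x - 5)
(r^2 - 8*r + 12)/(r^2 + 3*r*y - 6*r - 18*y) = (r - 2)/(r + 3*y)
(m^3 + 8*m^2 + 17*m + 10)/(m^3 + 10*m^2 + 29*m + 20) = (m + 2)/(m + 4)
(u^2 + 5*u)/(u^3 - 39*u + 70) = u*(u + 5)/(u^3 - 39*u + 70)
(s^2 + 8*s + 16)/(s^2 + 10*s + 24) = (s + 4)/(s + 6)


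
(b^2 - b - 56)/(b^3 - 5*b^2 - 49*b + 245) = (b - 8)/(b^2 - 12*b + 35)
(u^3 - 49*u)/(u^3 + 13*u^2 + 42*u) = (u - 7)/(u + 6)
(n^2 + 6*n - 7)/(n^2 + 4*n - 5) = (n + 7)/(n + 5)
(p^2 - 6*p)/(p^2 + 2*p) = (p - 6)/(p + 2)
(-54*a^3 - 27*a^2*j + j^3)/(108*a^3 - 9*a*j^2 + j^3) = (-3*a - j)/(6*a - j)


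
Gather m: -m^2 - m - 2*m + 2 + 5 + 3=-m^2 - 3*m + 10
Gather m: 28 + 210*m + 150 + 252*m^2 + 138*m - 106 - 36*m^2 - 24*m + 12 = 216*m^2 + 324*m + 84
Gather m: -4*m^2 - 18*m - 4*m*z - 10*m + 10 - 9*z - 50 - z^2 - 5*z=-4*m^2 + m*(-4*z - 28) - z^2 - 14*z - 40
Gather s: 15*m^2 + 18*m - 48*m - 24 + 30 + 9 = 15*m^2 - 30*m + 15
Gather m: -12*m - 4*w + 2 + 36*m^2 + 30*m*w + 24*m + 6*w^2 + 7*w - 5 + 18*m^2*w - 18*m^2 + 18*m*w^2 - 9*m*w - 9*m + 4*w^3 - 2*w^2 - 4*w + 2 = m^2*(18*w + 18) + m*(18*w^2 + 21*w + 3) + 4*w^3 + 4*w^2 - w - 1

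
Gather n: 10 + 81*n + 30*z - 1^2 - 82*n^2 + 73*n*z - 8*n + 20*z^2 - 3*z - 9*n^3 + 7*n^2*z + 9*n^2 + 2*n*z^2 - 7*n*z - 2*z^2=-9*n^3 + n^2*(7*z - 73) + n*(2*z^2 + 66*z + 73) + 18*z^2 + 27*z + 9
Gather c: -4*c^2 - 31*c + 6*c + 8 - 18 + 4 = -4*c^2 - 25*c - 6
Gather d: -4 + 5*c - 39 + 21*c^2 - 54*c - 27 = 21*c^2 - 49*c - 70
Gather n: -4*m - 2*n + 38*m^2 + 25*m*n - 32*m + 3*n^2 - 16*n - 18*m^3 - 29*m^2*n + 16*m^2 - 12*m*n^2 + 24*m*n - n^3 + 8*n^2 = -18*m^3 + 54*m^2 - 36*m - n^3 + n^2*(11 - 12*m) + n*(-29*m^2 + 49*m - 18)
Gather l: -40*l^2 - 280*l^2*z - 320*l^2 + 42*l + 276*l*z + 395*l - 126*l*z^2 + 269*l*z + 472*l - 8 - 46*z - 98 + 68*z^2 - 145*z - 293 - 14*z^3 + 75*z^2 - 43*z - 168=l^2*(-280*z - 360) + l*(-126*z^2 + 545*z + 909) - 14*z^3 + 143*z^2 - 234*z - 567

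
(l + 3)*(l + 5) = l^2 + 8*l + 15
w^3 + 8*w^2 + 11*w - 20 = (w - 1)*(w + 4)*(w + 5)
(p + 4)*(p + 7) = p^2 + 11*p + 28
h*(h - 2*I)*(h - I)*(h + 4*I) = h^4 + I*h^3 + 10*h^2 - 8*I*h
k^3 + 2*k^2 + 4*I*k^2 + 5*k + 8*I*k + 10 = (k + 2)*(k - I)*(k + 5*I)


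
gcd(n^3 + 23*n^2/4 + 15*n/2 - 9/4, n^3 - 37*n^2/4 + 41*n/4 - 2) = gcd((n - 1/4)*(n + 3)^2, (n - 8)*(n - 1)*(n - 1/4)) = n - 1/4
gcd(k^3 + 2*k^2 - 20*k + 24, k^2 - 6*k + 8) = k - 2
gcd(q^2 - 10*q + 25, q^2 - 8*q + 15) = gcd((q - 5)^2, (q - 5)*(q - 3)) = q - 5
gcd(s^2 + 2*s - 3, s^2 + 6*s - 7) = s - 1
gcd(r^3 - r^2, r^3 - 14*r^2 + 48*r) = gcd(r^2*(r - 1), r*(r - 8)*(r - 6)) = r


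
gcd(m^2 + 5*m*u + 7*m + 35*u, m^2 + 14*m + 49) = m + 7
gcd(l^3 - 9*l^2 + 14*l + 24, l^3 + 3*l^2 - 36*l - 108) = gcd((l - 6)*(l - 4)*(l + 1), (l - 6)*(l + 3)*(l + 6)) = l - 6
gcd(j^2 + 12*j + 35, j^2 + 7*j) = j + 7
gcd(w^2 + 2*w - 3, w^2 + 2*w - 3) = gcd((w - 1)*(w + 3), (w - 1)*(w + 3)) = w^2 + 2*w - 3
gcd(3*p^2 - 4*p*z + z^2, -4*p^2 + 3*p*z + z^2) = -p + z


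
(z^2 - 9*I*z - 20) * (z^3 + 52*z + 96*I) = z^5 - 9*I*z^4 + 32*z^3 - 372*I*z^2 - 176*z - 1920*I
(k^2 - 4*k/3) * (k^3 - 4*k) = k^5 - 4*k^4/3 - 4*k^3 + 16*k^2/3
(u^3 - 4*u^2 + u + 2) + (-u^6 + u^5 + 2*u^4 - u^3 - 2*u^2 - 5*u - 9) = -u^6 + u^5 + 2*u^4 - 6*u^2 - 4*u - 7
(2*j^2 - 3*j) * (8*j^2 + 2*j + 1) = 16*j^4 - 20*j^3 - 4*j^2 - 3*j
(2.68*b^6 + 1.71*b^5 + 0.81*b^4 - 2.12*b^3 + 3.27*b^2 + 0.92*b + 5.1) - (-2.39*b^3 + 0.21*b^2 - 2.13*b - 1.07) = 2.68*b^6 + 1.71*b^5 + 0.81*b^4 + 0.27*b^3 + 3.06*b^2 + 3.05*b + 6.17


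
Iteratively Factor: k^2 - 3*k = (k - 3)*(k)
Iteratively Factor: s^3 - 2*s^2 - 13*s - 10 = (s + 1)*(s^2 - 3*s - 10) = (s - 5)*(s + 1)*(s + 2)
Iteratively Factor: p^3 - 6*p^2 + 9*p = (p)*(p^2 - 6*p + 9) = p*(p - 3)*(p - 3)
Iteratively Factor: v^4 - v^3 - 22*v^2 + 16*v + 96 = (v - 3)*(v^3 + 2*v^2 - 16*v - 32) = (v - 3)*(v + 2)*(v^2 - 16) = (v - 3)*(v + 2)*(v + 4)*(v - 4)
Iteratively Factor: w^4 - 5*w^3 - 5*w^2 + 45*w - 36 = (w + 3)*(w^3 - 8*w^2 + 19*w - 12) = (w - 4)*(w + 3)*(w^2 - 4*w + 3) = (w - 4)*(w - 1)*(w + 3)*(w - 3)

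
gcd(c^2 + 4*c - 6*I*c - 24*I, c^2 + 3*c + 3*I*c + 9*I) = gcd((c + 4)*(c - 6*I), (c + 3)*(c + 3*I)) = 1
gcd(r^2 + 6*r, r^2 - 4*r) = r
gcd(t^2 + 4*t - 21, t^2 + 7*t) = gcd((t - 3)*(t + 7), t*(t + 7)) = t + 7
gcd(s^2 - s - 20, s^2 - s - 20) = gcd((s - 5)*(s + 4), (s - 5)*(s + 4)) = s^2 - s - 20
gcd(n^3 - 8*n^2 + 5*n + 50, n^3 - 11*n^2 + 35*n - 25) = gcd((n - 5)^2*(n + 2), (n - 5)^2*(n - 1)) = n^2 - 10*n + 25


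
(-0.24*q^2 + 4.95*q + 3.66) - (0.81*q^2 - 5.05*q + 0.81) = -1.05*q^2 + 10.0*q + 2.85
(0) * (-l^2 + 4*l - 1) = 0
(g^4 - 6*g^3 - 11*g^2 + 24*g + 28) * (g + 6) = g^5 - 47*g^3 - 42*g^2 + 172*g + 168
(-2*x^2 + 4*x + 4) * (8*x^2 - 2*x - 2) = -16*x^4 + 36*x^3 + 28*x^2 - 16*x - 8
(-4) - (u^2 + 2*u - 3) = -u^2 - 2*u - 1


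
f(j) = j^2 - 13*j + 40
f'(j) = 2*j - 13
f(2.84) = 11.15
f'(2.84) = -7.32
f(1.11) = 26.80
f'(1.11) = -10.78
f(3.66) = 5.82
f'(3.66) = -5.68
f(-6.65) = 170.67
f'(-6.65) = -26.30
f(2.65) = 12.57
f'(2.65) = -7.70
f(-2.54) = 79.47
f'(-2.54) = -18.08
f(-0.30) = 43.99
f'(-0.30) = -13.60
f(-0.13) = 41.71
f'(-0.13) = -13.26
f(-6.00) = 154.00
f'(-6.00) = -25.00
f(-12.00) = 340.00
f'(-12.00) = -37.00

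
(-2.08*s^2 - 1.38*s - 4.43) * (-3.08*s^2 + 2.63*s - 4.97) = 6.4064*s^4 - 1.22*s^3 + 20.3526*s^2 - 4.7923*s + 22.0171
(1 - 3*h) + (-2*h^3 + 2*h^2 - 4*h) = -2*h^3 + 2*h^2 - 7*h + 1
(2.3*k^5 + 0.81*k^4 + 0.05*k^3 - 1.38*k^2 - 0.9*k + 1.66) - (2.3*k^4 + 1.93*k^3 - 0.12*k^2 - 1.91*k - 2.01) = 2.3*k^5 - 1.49*k^4 - 1.88*k^3 - 1.26*k^2 + 1.01*k + 3.67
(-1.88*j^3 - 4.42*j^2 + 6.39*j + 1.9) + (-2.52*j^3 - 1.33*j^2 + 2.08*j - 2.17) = -4.4*j^3 - 5.75*j^2 + 8.47*j - 0.27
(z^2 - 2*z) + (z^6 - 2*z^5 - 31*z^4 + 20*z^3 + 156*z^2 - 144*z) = z^6 - 2*z^5 - 31*z^4 + 20*z^3 + 157*z^2 - 146*z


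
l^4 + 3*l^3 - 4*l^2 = l^2*(l - 1)*(l + 4)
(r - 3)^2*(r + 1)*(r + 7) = r^4 + 2*r^3 - 32*r^2 + 30*r + 63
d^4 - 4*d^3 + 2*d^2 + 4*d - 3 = (d - 3)*(d - 1)^2*(d + 1)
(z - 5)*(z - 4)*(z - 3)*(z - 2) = z^4 - 14*z^3 + 71*z^2 - 154*z + 120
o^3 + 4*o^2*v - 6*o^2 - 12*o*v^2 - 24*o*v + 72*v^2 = (o - 6)*(o - 2*v)*(o + 6*v)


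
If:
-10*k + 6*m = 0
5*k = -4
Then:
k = -4/5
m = -4/3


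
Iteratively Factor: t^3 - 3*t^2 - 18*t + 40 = (t - 2)*(t^2 - t - 20) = (t - 5)*(t - 2)*(t + 4)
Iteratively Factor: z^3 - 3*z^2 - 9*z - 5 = (z + 1)*(z^2 - 4*z - 5) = (z - 5)*(z + 1)*(z + 1)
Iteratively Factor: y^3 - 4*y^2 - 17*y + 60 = (y - 5)*(y^2 + y - 12) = (y - 5)*(y - 3)*(y + 4)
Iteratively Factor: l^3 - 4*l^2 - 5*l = (l + 1)*(l^2 - 5*l) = l*(l + 1)*(l - 5)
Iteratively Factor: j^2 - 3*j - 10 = (j + 2)*(j - 5)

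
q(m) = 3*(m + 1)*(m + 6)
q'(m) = 6*m + 21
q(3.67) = 135.48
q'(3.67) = 43.02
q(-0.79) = 3.28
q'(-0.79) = 16.26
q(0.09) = 19.91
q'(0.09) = 21.54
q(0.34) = 25.49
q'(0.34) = 23.04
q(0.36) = 25.95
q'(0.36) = 23.16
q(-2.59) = -16.27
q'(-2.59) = 5.46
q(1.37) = 52.40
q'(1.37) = 29.22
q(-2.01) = -12.09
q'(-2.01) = 8.94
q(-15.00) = 378.00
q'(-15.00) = -69.00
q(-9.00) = 72.00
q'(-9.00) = -33.00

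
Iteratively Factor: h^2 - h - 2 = (h - 2)*(h + 1)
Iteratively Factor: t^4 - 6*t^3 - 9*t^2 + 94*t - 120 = (t - 5)*(t^3 - t^2 - 14*t + 24) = (t - 5)*(t + 4)*(t^2 - 5*t + 6) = (t - 5)*(t - 3)*(t + 4)*(t - 2)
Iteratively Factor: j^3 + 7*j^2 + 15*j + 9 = (j + 3)*(j^2 + 4*j + 3) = (j + 3)^2*(j + 1)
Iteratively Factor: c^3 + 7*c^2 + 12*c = (c + 3)*(c^2 + 4*c) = (c + 3)*(c + 4)*(c)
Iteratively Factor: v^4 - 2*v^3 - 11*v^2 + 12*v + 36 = (v - 3)*(v^3 + v^2 - 8*v - 12) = (v - 3)^2*(v^2 + 4*v + 4) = (v - 3)^2*(v + 2)*(v + 2)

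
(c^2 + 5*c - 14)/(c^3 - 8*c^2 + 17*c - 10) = (c + 7)/(c^2 - 6*c + 5)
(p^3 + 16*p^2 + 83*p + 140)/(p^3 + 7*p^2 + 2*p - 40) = (p + 7)/(p - 2)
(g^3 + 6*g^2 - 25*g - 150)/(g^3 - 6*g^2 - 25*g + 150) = (g + 6)/(g - 6)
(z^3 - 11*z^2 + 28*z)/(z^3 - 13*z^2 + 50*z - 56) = z/(z - 2)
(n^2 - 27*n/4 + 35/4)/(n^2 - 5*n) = (n - 7/4)/n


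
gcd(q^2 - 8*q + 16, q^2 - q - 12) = q - 4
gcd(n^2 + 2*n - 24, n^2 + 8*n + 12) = n + 6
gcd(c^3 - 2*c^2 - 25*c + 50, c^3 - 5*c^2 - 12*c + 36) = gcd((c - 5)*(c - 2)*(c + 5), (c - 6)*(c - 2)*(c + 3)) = c - 2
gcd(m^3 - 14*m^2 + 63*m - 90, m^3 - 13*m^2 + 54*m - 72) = m^2 - 9*m + 18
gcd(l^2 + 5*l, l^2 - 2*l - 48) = 1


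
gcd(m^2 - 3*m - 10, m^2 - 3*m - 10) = m^2 - 3*m - 10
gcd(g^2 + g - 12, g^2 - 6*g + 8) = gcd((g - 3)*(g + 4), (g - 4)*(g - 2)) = 1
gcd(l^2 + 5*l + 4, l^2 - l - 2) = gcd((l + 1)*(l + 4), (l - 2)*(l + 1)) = l + 1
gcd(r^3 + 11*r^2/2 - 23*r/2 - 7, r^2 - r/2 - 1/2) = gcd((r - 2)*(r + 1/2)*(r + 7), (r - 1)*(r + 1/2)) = r + 1/2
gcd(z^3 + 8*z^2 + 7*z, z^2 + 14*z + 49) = z + 7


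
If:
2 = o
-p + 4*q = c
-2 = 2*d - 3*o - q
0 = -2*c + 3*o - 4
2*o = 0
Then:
No Solution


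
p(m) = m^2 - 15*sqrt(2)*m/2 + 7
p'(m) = 2*m - 15*sqrt(2)/2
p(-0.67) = 14.56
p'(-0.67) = -11.95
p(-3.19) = 51.01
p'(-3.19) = -16.99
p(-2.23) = 35.63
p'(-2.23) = -15.07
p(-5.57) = 97.10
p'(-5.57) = -21.75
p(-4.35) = 72.06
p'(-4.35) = -19.31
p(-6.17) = 110.51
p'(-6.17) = -22.95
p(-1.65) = 27.22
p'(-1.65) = -13.91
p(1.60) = -7.41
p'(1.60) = -7.41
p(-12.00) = 278.28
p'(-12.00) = -34.61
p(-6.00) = 106.64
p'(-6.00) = -22.61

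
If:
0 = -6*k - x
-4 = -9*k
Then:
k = 4/9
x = -8/3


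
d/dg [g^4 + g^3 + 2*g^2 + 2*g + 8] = 4*g^3 + 3*g^2 + 4*g + 2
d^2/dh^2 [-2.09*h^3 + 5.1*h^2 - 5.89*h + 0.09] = 10.2 - 12.54*h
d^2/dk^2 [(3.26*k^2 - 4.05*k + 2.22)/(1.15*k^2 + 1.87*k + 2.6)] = (-24.73351*k^3 - 40.8687*k^2 + 101.30166*k + 85.708036)/(1.520875*k^6 + 7.419225*k^5 + 22.379805*k^4 + 40.087003*k^3 + 50.59782*k^2 + 37.9236*k + 17.576)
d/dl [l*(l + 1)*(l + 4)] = 3*l^2 + 10*l + 4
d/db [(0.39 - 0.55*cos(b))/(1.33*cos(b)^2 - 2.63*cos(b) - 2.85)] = (-0.7315*cos(b)^2 + 1.0374*cos(b) - 2.5932)*sin(b)/(1.7689*cos(b)^4 - 6.9958*cos(b)^3 - 0.664100000000001*cos(b)^2 + 14.991*cos(b) + 8.1225)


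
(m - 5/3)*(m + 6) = m^2 + 13*m/3 - 10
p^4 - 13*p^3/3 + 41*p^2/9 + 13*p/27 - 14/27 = (p - 7/3)*(p - 2)*(p - 1/3)*(p + 1/3)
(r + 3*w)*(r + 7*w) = r^2 + 10*r*w + 21*w^2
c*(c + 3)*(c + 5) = c^3 + 8*c^2 + 15*c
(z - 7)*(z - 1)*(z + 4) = z^3 - 4*z^2 - 25*z + 28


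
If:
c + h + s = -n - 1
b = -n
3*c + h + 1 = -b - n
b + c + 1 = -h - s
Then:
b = 0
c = s/2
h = -3*s/2 - 1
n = 0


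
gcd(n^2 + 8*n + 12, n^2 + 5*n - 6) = n + 6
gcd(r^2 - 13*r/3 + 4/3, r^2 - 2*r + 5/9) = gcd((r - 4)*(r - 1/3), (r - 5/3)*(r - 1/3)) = r - 1/3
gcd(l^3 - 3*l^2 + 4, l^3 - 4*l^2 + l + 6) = l^2 - l - 2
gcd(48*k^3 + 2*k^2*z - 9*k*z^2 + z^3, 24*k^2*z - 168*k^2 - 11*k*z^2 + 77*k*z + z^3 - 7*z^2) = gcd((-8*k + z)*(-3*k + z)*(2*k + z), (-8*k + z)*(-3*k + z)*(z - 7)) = 24*k^2 - 11*k*z + z^2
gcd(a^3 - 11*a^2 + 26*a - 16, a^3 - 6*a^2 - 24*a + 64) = a^2 - 10*a + 16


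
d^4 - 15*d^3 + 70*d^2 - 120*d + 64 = (d - 8)*(d - 4)*(d - 2)*(d - 1)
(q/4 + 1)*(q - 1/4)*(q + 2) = q^3/4 + 23*q^2/16 + 13*q/8 - 1/2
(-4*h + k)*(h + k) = -4*h^2 - 3*h*k + k^2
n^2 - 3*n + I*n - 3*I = (n - 3)*(n + I)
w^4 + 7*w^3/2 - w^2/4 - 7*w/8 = w*(w - 1/2)*(w + 1/2)*(w + 7/2)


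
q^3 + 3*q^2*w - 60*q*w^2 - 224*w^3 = (q - 8*w)*(q + 4*w)*(q + 7*w)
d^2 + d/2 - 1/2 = (d - 1/2)*(d + 1)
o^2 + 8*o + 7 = (o + 1)*(o + 7)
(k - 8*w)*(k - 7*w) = k^2 - 15*k*w + 56*w^2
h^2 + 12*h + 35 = (h + 5)*(h + 7)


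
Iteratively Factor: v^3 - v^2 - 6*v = (v + 2)*(v^2 - 3*v) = (v - 3)*(v + 2)*(v)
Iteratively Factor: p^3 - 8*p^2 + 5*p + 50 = (p + 2)*(p^2 - 10*p + 25) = (p - 5)*(p + 2)*(p - 5)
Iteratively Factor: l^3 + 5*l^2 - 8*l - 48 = (l - 3)*(l^2 + 8*l + 16) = (l - 3)*(l + 4)*(l + 4)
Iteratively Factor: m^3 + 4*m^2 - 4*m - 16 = (m + 4)*(m^2 - 4) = (m + 2)*(m + 4)*(m - 2)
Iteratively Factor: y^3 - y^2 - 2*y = (y + 1)*(y^2 - 2*y) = (y - 2)*(y + 1)*(y)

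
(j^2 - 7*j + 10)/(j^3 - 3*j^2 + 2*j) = (j - 5)/(j*(j - 1))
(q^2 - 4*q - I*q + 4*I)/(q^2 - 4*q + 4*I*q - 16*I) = (q - I)/(q + 4*I)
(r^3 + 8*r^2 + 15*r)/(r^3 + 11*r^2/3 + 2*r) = 3*(r + 5)/(3*r + 2)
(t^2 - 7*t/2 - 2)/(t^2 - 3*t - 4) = (t + 1/2)/(t + 1)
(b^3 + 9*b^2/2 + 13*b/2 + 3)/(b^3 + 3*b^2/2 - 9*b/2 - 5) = (2*b^2 + 7*b + 6)/(2*b^2 + b - 10)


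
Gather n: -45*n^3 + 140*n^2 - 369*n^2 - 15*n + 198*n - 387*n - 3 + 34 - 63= -45*n^3 - 229*n^2 - 204*n - 32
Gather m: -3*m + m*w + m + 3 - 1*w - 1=m*(w - 2) - w + 2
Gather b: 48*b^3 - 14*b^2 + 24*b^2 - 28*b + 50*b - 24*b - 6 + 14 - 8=48*b^3 + 10*b^2 - 2*b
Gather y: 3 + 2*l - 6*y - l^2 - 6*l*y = -l^2 + 2*l + y*(-6*l - 6) + 3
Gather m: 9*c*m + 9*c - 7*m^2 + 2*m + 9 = 9*c - 7*m^2 + m*(9*c + 2) + 9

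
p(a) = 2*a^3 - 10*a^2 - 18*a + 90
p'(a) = 6*a^2 - 20*a - 18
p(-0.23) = 93.59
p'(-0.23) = -13.08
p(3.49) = -9.60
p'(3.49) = -14.72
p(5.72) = 34.15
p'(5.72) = 63.91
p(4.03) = -14.05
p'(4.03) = -1.15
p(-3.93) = -115.11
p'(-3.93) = 153.27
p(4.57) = -10.22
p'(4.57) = 15.91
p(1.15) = 59.12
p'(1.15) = -33.06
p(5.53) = 22.88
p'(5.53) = 54.89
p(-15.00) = -8640.00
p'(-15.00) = 1632.00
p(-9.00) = -2016.00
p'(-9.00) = 648.00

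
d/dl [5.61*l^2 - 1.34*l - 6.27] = 11.22*l - 1.34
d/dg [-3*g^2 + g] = 1 - 6*g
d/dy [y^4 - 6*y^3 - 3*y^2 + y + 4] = 4*y^3 - 18*y^2 - 6*y + 1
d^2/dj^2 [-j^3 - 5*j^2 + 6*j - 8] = -6*j - 10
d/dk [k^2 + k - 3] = 2*k + 1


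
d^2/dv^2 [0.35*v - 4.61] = 0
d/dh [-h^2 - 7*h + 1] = -2*h - 7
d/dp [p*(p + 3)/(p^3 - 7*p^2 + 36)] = (-p^2*(p + 3)*(3*p - 14) + (2*p + 3)*(p^3 - 7*p^2 + 36))/(p^3 - 7*p^2 + 36)^2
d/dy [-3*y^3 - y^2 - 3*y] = -9*y^2 - 2*y - 3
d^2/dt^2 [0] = 0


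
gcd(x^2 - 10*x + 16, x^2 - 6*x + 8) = x - 2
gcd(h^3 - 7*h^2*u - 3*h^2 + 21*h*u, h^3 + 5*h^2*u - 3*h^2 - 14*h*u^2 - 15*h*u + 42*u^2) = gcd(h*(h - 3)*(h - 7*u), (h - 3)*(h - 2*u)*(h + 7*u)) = h - 3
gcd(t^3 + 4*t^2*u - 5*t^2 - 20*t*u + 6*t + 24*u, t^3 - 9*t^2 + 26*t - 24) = t^2 - 5*t + 6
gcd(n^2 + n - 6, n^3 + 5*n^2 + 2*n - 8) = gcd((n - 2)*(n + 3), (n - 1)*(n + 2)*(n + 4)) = 1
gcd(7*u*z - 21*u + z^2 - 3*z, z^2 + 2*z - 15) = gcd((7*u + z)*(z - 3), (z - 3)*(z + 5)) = z - 3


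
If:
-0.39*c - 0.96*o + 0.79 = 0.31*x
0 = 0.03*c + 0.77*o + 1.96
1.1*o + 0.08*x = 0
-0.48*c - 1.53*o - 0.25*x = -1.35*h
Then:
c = -14.68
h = -2.43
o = -1.97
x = 27.13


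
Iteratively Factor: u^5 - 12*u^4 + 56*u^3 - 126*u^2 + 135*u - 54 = (u - 1)*(u^4 - 11*u^3 + 45*u^2 - 81*u + 54) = (u - 3)*(u - 1)*(u^3 - 8*u^2 + 21*u - 18) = (u - 3)*(u - 2)*(u - 1)*(u^2 - 6*u + 9) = (u - 3)^2*(u - 2)*(u - 1)*(u - 3)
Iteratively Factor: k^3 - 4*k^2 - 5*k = (k)*(k^2 - 4*k - 5) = k*(k - 5)*(k + 1)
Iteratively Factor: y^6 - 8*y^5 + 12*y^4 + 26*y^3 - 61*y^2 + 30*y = (y)*(y^5 - 8*y^4 + 12*y^3 + 26*y^2 - 61*y + 30) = y*(y - 1)*(y^4 - 7*y^3 + 5*y^2 + 31*y - 30) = y*(y - 5)*(y - 1)*(y^3 - 2*y^2 - 5*y + 6) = y*(y - 5)*(y - 1)*(y + 2)*(y^2 - 4*y + 3) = y*(y - 5)*(y - 3)*(y - 1)*(y + 2)*(y - 1)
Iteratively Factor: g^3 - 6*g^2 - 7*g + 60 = (g - 5)*(g^2 - g - 12) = (g - 5)*(g + 3)*(g - 4)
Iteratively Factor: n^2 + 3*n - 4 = (n + 4)*(n - 1)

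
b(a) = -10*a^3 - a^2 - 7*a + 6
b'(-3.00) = -271.00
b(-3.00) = 288.00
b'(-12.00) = -4303.00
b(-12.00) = 17226.00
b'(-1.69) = -89.30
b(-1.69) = 63.24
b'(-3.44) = -355.13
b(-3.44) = 425.32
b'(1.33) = -62.73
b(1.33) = -28.61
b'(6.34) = -1225.55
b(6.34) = -2626.98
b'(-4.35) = -565.98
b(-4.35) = 840.66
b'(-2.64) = -210.81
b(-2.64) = 201.51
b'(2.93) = -270.41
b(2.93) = -274.63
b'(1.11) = -46.18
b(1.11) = -16.68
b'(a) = -30*a^2 - 2*a - 7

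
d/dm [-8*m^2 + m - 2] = 1 - 16*m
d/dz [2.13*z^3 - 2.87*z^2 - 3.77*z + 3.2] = 6.39*z^2 - 5.74*z - 3.77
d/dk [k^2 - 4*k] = 2*k - 4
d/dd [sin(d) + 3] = cos(d)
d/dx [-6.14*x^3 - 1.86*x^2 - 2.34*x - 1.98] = -18.42*x^2 - 3.72*x - 2.34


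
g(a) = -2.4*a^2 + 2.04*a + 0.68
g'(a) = 2.04 - 4.8*a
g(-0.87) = -2.91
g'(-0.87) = 6.22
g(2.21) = -6.53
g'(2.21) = -8.57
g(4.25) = -34.00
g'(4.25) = -18.36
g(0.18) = 0.97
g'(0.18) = 1.18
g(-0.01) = 0.66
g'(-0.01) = 2.09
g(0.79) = 0.79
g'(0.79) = -1.75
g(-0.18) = 0.24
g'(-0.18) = 2.90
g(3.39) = -19.99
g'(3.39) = -14.23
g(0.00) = 0.68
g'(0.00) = 2.04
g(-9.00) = -212.08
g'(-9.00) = 45.24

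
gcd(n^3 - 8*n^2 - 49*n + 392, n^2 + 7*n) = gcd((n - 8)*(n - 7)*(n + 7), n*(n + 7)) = n + 7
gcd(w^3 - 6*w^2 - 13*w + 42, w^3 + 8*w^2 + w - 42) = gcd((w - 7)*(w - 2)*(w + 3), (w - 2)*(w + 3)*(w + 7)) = w^2 + w - 6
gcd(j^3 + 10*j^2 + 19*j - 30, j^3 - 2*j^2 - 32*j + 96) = j + 6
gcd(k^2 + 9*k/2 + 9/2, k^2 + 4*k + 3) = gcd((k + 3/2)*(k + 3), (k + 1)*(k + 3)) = k + 3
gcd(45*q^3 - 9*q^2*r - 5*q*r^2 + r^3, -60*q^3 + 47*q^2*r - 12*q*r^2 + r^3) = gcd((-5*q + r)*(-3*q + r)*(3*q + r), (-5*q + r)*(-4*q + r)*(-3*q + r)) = 15*q^2 - 8*q*r + r^2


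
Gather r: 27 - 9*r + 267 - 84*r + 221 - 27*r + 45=560 - 120*r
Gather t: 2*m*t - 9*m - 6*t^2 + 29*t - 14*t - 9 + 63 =-9*m - 6*t^2 + t*(2*m + 15) + 54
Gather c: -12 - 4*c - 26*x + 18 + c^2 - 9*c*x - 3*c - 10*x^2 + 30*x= c^2 + c*(-9*x - 7) - 10*x^2 + 4*x + 6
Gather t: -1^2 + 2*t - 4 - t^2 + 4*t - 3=-t^2 + 6*t - 8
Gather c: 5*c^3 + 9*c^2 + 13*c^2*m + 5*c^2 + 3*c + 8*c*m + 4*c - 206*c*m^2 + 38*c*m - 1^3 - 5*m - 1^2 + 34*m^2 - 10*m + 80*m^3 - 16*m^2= 5*c^3 + c^2*(13*m + 14) + c*(-206*m^2 + 46*m + 7) + 80*m^3 + 18*m^2 - 15*m - 2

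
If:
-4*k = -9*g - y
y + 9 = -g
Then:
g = -y - 9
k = -2*y - 81/4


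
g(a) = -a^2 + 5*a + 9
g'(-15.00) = 35.00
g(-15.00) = -291.00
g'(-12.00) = 29.00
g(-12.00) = -195.00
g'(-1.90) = 8.80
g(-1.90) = -4.11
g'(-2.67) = 10.34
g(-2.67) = -11.48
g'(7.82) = -10.64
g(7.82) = -13.05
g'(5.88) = -6.76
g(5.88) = 3.83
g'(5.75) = -6.50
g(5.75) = 4.69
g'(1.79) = 1.42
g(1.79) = 14.75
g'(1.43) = 2.14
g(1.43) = 14.11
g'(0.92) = 3.16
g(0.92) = 12.75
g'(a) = 5 - 2*a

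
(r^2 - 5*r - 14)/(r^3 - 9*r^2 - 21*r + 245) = (r + 2)/(r^2 - 2*r - 35)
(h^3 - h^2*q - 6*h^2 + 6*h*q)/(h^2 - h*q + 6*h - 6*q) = h*(h - 6)/(h + 6)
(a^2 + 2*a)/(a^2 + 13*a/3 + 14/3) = 3*a/(3*a + 7)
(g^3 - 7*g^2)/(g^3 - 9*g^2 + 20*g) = g*(g - 7)/(g^2 - 9*g + 20)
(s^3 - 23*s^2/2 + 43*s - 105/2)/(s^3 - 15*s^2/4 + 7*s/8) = 4*(s^2 - 8*s + 15)/(s*(4*s - 1))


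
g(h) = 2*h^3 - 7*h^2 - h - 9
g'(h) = 6*h^2 - 14*h - 1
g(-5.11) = -453.54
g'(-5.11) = 227.21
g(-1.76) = -39.83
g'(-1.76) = 42.23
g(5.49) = 105.47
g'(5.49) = 102.98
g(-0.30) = -9.38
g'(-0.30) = 3.74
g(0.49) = -10.94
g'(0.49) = -6.42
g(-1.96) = -48.99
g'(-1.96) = 49.49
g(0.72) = -12.60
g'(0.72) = -7.97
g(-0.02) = -8.98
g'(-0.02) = -0.72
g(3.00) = -21.00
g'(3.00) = 11.00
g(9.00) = 873.00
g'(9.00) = 359.00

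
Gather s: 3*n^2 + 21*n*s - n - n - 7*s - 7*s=3*n^2 - 2*n + s*(21*n - 14)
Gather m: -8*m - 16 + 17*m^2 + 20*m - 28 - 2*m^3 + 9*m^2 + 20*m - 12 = -2*m^3 + 26*m^2 + 32*m - 56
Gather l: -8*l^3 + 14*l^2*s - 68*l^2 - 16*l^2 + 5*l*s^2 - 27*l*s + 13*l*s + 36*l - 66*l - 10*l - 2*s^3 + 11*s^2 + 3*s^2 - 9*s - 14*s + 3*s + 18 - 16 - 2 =-8*l^3 + l^2*(14*s - 84) + l*(5*s^2 - 14*s - 40) - 2*s^3 + 14*s^2 - 20*s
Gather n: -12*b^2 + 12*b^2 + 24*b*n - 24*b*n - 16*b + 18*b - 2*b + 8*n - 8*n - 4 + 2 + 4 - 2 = 0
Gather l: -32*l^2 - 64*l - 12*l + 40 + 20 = -32*l^2 - 76*l + 60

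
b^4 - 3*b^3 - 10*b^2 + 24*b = b*(b - 4)*(b - 2)*(b + 3)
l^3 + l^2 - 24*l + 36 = (l - 3)*(l - 2)*(l + 6)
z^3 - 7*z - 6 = (z - 3)*(z + 1)*(z + 2)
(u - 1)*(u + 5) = u^2 + 4*u - 5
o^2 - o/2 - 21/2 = (o - 7/2)*(o + 3)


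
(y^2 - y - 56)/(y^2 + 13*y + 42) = (y - 8)/(y + 6)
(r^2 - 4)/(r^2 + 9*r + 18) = (r^2 - 4)/(r^2 + 9*r + 18)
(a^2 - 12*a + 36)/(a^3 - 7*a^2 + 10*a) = (a^2 - 12*a + 36)/(a*(a^2 - 7*a + 10))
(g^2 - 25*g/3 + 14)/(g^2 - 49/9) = 3*(g - 6)/(3*g + 7)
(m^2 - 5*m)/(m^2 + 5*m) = (m - 5)/(m + 5)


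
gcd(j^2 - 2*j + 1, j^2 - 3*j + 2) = j - 1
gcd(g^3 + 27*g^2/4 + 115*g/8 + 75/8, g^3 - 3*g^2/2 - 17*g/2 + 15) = g + 3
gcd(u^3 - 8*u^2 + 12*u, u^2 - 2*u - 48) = 1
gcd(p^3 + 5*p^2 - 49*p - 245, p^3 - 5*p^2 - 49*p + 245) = p^2 - 49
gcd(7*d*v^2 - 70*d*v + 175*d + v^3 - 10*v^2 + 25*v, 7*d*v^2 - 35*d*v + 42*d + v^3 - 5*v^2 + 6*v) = 7*d + v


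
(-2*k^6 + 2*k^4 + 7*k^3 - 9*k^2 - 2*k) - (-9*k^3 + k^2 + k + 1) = -2*k^6 + 2*k^4 + 16*k^3 - 10*k^2 - 3*k - 1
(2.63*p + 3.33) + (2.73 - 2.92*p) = 6.06 - 0.29*p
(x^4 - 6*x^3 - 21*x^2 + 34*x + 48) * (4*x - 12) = 4*x^5 - 36*x^4 - 12*x^3 + 388*x^2 - 216*x - 576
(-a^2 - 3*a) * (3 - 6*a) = 6*a^3 + 15*a^2 - 9*a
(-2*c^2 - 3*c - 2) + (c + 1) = -2*c^2 - 2*c - 1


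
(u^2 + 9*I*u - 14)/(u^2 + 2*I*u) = (u + 7*I)/u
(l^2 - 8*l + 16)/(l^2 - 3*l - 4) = (l - 4)/(l + 1)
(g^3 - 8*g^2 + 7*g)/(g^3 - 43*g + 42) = g*(g - 7)/(g^2 + g - 42)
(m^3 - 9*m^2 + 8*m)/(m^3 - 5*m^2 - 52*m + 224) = m*(m - 1)/(m^2 + 3*m - 28)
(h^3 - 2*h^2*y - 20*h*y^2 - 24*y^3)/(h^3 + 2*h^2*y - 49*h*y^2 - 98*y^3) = (-h^2 + 4*h*y + 12*y^2)/(-h^2 + 49*y^2)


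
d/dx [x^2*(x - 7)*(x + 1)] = 2*x*(2*x^2 - 9*x - 7)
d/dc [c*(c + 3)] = 2*c + 3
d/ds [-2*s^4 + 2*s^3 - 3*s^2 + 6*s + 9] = -8*s^3 + 6*s^2 - 6*s + 6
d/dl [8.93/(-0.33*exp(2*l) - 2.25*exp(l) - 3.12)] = (5.8938*exp(l) + 20.0925)*exp(l)/(0.33*exp(2*l) + 2.25*exp(l) + 3.12)^2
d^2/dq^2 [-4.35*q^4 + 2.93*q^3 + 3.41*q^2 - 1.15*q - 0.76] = -52.2*q^2 + 17.58*q + 6.82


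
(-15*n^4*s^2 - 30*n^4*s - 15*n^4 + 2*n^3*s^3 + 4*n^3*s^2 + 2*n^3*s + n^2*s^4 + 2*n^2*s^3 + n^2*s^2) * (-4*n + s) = 60*n^5*s^2 + 120*n^5*s + 60*n^5 - 23*n^4*s^3 - 46*n^4*s^2 - 23*n^4*s - 2*n^3*s^4 - 4*n^3*s^3 - 2*n^3*s^2 + n^2*s^5 + 2*n^2*s^4 + n^2*s^3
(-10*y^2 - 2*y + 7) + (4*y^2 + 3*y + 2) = -6*y^2 + y + 9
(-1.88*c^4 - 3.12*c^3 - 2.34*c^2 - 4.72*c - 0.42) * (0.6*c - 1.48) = -1.128*c^5 + 0.9104*c^4 + 3.2136*c^3 + 0.6312*c^2 + 6.7336*c + 0.6216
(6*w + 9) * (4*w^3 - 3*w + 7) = 24*w^4 + 36*w^3 - 18*w^2 + 15*w + 63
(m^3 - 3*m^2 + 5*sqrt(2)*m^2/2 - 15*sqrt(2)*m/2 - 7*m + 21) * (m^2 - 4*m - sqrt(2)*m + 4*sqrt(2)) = m^5 - 7*m^4 + 3*sqrt(2)*m^4/2 - 21*sqrt(2)*m^3/2 + 25*sqrt(2)*m^2 + 84*m^2 - 144*m - 49*sqrt(2)*m + 84*sqrt(2)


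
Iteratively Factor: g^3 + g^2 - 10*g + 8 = (g - 2)*(g^2 + 3*g - 4) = (g - 2)*(g - 1)*(g + 4)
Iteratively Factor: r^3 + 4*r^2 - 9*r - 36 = (r + 4)*(r^2 - 9) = (r + 3)*(r + 4)*(r - 3)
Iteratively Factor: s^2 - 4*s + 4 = (s - 2)*(s - 2)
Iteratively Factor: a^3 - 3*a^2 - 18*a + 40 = (a + 4)*(a^2 - 7*a + 10) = (a - 2)*(a + 4)*(a - 5)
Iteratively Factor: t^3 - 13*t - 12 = (t + 3)*(t^2 - 3*t - 4) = (t - 4)*(t + 3)*(t + 1)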